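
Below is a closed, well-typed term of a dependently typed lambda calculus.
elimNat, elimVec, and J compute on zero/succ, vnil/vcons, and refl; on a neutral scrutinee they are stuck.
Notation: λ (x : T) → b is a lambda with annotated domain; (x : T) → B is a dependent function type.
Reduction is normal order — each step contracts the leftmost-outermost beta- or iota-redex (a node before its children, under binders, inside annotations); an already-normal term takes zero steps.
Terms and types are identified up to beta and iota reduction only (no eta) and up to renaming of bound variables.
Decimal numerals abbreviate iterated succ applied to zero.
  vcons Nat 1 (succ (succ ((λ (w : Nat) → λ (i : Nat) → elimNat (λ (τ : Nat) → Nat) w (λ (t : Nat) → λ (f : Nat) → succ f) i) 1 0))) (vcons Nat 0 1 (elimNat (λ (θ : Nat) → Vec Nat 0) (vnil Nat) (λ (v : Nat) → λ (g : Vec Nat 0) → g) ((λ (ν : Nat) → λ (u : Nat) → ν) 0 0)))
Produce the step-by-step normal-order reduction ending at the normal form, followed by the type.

reduction (normal order):
  vcons Nat 1 (succ (succ ((λ (w : Nat) → λ (i : Nat) → elimNat (λ (τ : Nat) → Nat) w (λ (t : Nat) → λ (f : Nat) → succ f) i) 1 0))) (vcons Nat 0 1 (elimNat (λ (θ : Nat) → Vec Nat 0) (vnil Nat) (λ (v : Nat) → λ (g : Vec Nat 0) → g) ((λ (ν : Nat) → λ (u : Nat) → ν) 0 0)))
  ~> vcons Nat 1 (succ (succ ((λ (w : Nat) → elimNat (λ (i : Nat) → Nat) 1 (λ (τ : Nat) → λ (t : Nat) → succ t) w) 0))) (vcons Nat 0 1 (elimNat (λ (f : Nat) → Vec Nat 0) (vnil Nat) (λ (θ : Nat) → λ (v : Vec Nat 0) → v) ((λ (g : Nat) → λ (ν : Nat) → g) 0 0)))
  ~> vcons Nat 1 (succ (succ (elimNat (λ (w : Nat) → Nat) 1 (λ (i : Nat) → λ (τ : Nat) → succ τ) 0))) (vcons Nat 0 1 (elimNat (λ (t : Nat) → Vec Nat 0) (vnil Nat) (λ (f : Nat) → λ (θ : Vec Nat 0) → θ) ((λ (v : Nat) → λ (g : Nat) → v) 0 0)))
  ~> vcons Nat 1 3 (vcons Nat 0 1 (elimNat (λ (w : Nat) → Vec Nat 0) (vnil Nat) (λ (i : Nat) → λ (τ : Vec Nat 0) → τ) ((λ (t : Nat) → λ (f : Nat) → t) 0 0)))
  ~> vcons Nat 1 3 (vcons Nat 0 1 (elimNat (λ (w : Nat) → Vec Nat 0) (vnil Nat) (λ (i : Nat) → λ (τ : Vec Nat 0) → τ) ((λ (t : Nat) → 0) 0)))
  ~> vcons Nat 1 3 (vcons Nat 0 1 (elimNat (λ (w : Nat) → Vec Nat 0) (vnil Nat) (λ (i : Nat) → λ (τ : Vec Nat 0) → τ) 0))
  ~> vcons Nat 1 3 (vcons Nat 0 1 (vnil Nat))
inferred type:
  Vec Nat 2


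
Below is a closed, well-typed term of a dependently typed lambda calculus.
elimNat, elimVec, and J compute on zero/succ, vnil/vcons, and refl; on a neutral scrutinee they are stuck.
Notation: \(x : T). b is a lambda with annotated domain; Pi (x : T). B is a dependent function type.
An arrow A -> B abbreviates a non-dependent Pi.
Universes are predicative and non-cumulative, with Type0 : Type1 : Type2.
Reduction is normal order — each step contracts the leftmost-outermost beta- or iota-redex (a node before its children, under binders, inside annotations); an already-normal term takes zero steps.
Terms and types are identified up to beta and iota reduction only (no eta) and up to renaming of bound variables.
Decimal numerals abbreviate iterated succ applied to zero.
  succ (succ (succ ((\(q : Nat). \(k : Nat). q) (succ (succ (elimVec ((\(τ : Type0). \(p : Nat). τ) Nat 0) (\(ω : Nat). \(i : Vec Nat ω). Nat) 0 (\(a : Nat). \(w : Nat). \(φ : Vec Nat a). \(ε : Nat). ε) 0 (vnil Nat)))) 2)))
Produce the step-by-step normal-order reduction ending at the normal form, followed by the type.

normal-order reduction:
  succ (succ (succ ((\(q : Nat). \(k : Nat). q) (succ (succ (elimVec ((\(τ : Type0). \(p : Nat). τ) Nat 0) (\(ω : Nat). \(i : Vec Nat ω). Nat) 0 (\(a : Nat). \(w : Nat). \(φ : Vec Nat a). \(ε : Nat). ε) 0 (vnil Nat)))) 2)))
  ~> succ (succ (succ ((\(q : Nat). succ (succ (elimVec ((\(k : Type0). \(τ : Nat). k) Nat 0) (\(p : Nat). \(ω : Vec Nat p). Nat) 0 (\(i : Nat). \(a : Nat). \(w : Vec Nat i). \(φ : Nat). φ) 0 (vnil Nat)))) 2)))
  ~> succ (succ (succ (succ (succ (elimVec ((\(q : Type0). \(k : Nat). q) Nat 0) (\(τ : Nat). \(p : Vec Nat τ). Nat) 0 (\(ω : Nat). \(i : Nat). \(a : Vec Nat ω). \(w : Nat). w) 0 (vnil Nat))))))
  ~> 5
type:
  Nat


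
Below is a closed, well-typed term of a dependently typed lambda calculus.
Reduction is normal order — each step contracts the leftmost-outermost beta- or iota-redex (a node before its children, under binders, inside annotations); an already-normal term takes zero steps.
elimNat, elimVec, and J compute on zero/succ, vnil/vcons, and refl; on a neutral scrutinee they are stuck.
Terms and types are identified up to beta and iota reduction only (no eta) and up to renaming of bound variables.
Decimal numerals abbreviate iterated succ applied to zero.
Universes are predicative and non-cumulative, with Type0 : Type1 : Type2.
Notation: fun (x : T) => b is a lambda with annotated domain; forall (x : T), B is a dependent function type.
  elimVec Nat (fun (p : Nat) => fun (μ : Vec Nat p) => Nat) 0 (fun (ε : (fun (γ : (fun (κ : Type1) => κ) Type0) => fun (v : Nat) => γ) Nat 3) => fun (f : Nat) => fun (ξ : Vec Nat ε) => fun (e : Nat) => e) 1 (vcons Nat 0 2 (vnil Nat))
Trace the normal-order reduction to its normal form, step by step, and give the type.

normal-order reduction:
  elimVec Nat (fun (p : Nat) => fun (μ : Vec Nat p) => Nat) 0 (fun (ε : (fun (γ : (fun (κ : Type1) => κ) Type0) => fun (v : Nat) => γ) Nat 3) => fun (f : Nat) => fun (ξ : Vec Nat ε) => fun (e : Nat) => e) 1 (vcons Nat 0 2 (vnil Nat))
  ~> (fun (p : (fun (μ : (fun (ε : Type1) => ε) Type0) => fun (γ : Nat) => μ) Nat 3) => fun (κ : Nat) => fun (v : Vec Nat p) => fun (f : Nat) => f) 0 2 (vnil Nat) (elimVec Nat (fun (ξ : Nat) => fun (e : Vec Nat ξ) => Nat) 0 (fun (α : (fun (j : (fun (d : Type1) => d) Type0) => fun (ω : Nat) => j) Nat 3) => fun (δ : Nat) => fun (η : Vec Nat α) => fun (i : Nat) => i) 0 (vnil Nat))
  ~> (fun (p : Nat) => fun (μ : Vec Nat 0) => fun (ε : Nat) => ε) 2 (vnil Nat) (elimVec Nat (fun (γ : Nat) => fun (κ : Vec Nat γ) => Nat) 0 (fun (v : (fun (f : (fun (ξ : Type1) => ξ) Type0) => fun (e : Nat) => f) Nat 3) => fun (α : Nat) => fun (j : Vec Nat v) => fun (d : Nat) => d) 0 (vnil Nat))
  ~> (fun (p : Vec Nat 0) => fun (μ : Nat) => μ) (vnil Nat) (elimVec Nat (fun (ε : Nat) => fun (γ : Vec Nat ε) => Nat) 0 (fun (κ : (fun (v : (fun (f : Type1) => f) Type0) => fun (ξ : Nat) => v) Nat 3) => fun (e : Nat) => fun (α : Vec Nat κ) => fun (j : Nat) => j) 0 (vnil Nat))
  ~> (fun (p : Nat) => p) (elimVec Nat (fun (μ : Nat) => fun (ε : Vec Nat μ) => Nat) 0 (fun (γ : (fun (κ : (fun (v : Type1) => v) Type0) => fun (f : Nat) => κ) Nat 3) => fun (ξ : Nat) => fun (e : Vec Nat γ) => fun (α : Nat) => α) 0 (vnil Nat))
  ~> elimVec Nat (fun (p : Nat) => fun (μ : Vec Nat p) => Nat) 0 (fun (ε : (fun (γ : (fun (κ : Type1) => κ) Type0) => fun (v : Nat) => γ) Nat 3) => fun (f : Nat) => fun (ξ : Vec Nat ε) => fun (e : Nat) => e) 0 (vnil Nat)
  ~> 0
inferred type:
  Nat


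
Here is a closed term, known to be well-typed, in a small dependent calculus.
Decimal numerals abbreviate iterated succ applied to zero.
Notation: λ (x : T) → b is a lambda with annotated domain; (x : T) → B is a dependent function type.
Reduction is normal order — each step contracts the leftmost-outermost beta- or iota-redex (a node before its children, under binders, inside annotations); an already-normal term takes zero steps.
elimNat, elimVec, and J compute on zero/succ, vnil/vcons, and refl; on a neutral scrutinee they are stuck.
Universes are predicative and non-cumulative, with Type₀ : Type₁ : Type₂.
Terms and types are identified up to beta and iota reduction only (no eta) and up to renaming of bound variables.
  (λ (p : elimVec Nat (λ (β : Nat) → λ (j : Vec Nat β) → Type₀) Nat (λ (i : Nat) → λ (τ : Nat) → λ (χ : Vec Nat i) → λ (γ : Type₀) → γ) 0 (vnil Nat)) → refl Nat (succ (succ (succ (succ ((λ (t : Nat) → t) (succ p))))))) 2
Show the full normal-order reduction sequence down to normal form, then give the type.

reduction (normal order):
  (λ (p : elimVec Nat (λ (β : Nat) → λ (j : Vec Nat β) → Type₀) Nat (λ (i : Nat) → λ (τ : Nat) → λ (χ : Vec Nat i) → λ (γ : Type₀) → γ) 0 (vnil Nat)) → refl Nat (succ (succ (succ (succ ((λ (t : Nat) → t) (succ p))))))) 2
  ~> refl Nat (succ (succ (succ (succ ((λ (p : Nat) → p) 3)))))
  ~> refl Nat 7
the term's type:
  Eq Nat 7 7


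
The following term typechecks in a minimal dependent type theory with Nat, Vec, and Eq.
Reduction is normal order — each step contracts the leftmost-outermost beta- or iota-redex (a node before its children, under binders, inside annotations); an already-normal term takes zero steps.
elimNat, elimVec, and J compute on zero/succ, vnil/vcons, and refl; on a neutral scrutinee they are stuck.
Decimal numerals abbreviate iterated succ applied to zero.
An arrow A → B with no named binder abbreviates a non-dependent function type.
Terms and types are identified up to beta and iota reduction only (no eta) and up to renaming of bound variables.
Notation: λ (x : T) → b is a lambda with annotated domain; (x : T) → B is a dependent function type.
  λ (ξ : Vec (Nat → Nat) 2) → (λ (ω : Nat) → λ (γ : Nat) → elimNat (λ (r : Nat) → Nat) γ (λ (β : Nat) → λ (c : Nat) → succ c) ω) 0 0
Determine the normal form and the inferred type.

normal form:
  λ (ξ : Vec (Nat → Nat) 2) → 0
type:
  Vec (Nat → Nat) 2 → Nat
observation: reduction starts at a beta-redex, and 3 normal-order steps reach the normal form.


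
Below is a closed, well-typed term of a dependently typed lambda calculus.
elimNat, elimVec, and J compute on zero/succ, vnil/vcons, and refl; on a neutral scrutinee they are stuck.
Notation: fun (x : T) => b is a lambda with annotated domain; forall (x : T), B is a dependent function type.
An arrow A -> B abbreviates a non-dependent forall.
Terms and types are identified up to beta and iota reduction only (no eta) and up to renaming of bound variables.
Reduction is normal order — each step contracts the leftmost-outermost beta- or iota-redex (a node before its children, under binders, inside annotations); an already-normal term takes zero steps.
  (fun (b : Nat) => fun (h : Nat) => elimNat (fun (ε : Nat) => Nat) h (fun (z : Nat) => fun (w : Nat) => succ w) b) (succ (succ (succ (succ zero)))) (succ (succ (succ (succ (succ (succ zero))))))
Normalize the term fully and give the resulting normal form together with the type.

normal form:
  succ (succ (succ (succ (succ (succ (succ (succ (succ (succ zero)))))))))
the term's type:
  Nat
observation: the term reaches its normal form after 15 normal-order steps.


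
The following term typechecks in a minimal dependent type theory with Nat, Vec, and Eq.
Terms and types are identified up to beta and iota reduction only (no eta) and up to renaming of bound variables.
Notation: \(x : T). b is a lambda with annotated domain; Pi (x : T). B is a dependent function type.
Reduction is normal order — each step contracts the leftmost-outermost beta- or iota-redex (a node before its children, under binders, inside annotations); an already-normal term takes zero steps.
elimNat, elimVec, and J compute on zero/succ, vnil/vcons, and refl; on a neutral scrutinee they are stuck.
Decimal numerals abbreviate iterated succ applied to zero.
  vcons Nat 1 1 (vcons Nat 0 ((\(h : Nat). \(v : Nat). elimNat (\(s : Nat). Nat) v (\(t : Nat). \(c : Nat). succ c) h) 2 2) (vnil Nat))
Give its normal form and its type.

resulting normal form:
  vcons Nat 1 1 (vcons Nat 0 4 (vnil Nat))
inferred type:
  Vec Nat 2


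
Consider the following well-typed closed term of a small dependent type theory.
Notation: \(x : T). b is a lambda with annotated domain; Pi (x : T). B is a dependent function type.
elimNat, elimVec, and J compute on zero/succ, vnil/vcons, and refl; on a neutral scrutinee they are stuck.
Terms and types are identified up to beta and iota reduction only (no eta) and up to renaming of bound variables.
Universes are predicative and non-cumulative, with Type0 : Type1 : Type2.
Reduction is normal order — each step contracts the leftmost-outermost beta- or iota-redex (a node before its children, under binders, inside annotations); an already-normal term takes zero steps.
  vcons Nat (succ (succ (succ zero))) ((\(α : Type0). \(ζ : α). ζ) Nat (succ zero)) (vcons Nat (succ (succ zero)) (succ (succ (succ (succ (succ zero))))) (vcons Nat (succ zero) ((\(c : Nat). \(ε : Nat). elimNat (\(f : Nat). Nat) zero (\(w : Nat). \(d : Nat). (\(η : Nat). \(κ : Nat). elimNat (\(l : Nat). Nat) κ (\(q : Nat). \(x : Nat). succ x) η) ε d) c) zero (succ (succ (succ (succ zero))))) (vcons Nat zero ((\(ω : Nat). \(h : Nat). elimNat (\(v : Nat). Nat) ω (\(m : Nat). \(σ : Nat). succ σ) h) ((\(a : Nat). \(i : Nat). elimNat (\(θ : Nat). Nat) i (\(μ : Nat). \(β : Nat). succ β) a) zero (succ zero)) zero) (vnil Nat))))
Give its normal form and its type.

resulting normal form:
  vcons Nat (succ (succ (succ zero))) (succ zero) (vcons Nat (succ (succ zero)) (succ (succ (succ (succ (succ zero))))) (vcons Nat (succ zero) zero (vcons Nat zero (succ zero) (vnil Nat))))
inferred type:
  Vec Nat (succ (succ (succ (succ zero))))
observation: contracting a beta-redex first, the term normalizes in 11 steps.


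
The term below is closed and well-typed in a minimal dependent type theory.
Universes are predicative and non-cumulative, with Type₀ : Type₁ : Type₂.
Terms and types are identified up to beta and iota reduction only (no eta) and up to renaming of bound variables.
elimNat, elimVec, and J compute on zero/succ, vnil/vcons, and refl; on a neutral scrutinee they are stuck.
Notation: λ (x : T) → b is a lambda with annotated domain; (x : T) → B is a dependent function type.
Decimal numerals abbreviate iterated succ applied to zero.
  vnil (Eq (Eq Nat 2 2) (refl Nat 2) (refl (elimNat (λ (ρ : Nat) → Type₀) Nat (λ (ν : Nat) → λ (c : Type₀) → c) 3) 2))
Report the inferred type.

the term's type:
  Vec (Eq (Eq Nat 2 2) (refl Nat 2) (refl Nat 2)) 0


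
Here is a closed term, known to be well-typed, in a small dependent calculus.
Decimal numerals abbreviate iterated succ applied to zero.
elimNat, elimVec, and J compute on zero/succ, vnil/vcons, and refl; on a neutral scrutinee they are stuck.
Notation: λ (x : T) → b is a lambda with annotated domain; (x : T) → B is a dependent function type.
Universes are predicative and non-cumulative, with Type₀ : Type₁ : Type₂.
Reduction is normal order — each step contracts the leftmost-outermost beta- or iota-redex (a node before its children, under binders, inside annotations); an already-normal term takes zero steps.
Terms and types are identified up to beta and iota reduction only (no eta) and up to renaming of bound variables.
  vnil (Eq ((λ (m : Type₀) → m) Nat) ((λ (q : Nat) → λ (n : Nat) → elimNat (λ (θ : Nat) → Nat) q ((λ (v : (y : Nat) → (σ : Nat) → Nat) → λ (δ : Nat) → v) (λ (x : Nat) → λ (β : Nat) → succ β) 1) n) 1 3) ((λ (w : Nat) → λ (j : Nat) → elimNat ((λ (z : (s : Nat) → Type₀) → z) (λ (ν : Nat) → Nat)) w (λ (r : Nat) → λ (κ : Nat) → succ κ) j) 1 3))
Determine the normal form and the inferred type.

reduced normal form:
  vnil (Eq Nat 4 4)
the term's type:
  Vec (Eq Nat 4 4) 0


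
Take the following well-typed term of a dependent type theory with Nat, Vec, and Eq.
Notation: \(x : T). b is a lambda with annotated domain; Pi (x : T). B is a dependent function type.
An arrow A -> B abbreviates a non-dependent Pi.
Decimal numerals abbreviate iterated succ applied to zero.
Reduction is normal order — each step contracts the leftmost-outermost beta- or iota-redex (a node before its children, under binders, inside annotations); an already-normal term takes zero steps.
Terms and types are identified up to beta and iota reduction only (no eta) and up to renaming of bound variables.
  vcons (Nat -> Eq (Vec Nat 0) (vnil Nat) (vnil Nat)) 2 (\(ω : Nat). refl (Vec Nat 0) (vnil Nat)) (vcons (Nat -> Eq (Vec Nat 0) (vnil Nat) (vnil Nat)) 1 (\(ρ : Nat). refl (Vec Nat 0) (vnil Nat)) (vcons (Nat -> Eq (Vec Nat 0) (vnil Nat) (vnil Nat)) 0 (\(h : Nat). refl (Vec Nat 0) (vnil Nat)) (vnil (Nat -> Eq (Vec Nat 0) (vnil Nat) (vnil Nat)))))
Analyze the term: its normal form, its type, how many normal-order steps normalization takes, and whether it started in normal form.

resulting normal form:
  vcons (Nat -> Eq (Vec Nat 0) (vnil Nat) (vnil Nat)) 2 (\(ω : Nat). refl (Vec Nat 0) (vnil Nat)) (vcons (Nat -> Eq (Vec Nat 0) (vnil Nat) (vnil Nat)) 1 (\(ρ : Nat). refl (Vec Nat 0) (vnil Nat)) (vcons (Nat -> Eq (Vec Nat 0) (vnil Nat) (vnil Nat)) 0 (\(h : Nat). refl (Vec Nat 0) (vnil Nat)) (vnil (Nat -> Eq (Vec Nat 0) (vnil Nat) (vnil Nat)))))
type:
  Vec (Nat -> Eq (Vec Nat 0) (vnil Nat) (vnil Nat)) 3
normal-order step count: 0
already normal: yes


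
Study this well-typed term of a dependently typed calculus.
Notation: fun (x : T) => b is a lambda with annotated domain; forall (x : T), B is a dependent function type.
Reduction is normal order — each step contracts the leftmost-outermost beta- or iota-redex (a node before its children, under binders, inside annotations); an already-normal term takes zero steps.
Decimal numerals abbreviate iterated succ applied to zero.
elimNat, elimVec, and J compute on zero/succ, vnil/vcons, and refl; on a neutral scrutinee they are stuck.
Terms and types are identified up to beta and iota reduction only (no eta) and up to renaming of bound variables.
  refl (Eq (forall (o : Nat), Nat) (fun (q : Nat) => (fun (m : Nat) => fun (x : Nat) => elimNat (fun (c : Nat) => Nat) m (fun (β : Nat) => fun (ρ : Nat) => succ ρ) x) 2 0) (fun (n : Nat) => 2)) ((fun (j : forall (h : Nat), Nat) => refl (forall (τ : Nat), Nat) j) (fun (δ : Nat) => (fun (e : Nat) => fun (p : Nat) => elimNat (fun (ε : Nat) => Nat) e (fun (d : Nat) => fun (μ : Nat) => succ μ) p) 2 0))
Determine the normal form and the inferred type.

resulting normal form:
  refl (Eq (forall (o : Nat), Nat) (fun (q : Nat) => 2) (fun (m : Nat) => 2)) (refl (forall (x : Nat), Nat) (fun (c : Nat) => 2))
type:
  Eq (Eq (forall (o : Nat), Nat) (fun (q : Nat) => 2) (fun (m : Nat) => 2)) (refl (forall (x : Nat), Nat) (fun (c : Nat) => 2)) (refl (forall (β : Nat), Nat) (fun (ρ : Nat) => 2))
observation: the first redex contracted is a beta-redex; the normal form is reached in 7 normal-order steps.


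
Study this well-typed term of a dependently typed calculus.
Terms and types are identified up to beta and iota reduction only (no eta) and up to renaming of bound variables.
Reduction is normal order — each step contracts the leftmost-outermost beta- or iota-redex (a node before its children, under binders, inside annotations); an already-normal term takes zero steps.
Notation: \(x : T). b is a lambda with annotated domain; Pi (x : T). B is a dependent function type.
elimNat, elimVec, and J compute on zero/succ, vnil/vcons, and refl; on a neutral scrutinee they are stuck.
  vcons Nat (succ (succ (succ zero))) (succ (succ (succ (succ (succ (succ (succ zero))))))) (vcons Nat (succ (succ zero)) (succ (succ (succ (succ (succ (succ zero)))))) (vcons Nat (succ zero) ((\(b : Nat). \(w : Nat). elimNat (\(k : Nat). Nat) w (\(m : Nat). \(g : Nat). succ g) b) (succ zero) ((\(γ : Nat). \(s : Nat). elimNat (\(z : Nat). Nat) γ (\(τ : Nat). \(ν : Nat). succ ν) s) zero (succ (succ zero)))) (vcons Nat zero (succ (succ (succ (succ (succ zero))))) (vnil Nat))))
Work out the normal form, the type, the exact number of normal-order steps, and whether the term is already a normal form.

resulting normal form:
  vcons Nat (succ (succ (succ zero))) (succ (succ (succ (succ (succ (succ (succ zero))))))) (vcons Nat (succ (succ zero)) (succ (succ (succ (succ (succ (succ zero)))))) (vcons Nat (succ zero) (succ (succ (succ zero))) (vcons Nat zero (succ (succ (succ (succ (succ zero))))) (vnil Nat))))
type:
  Vec Nat (succ (succ (succ (succ zero))))
normal-order step count: 15
term was already normal: no
first redex: a beta-redex


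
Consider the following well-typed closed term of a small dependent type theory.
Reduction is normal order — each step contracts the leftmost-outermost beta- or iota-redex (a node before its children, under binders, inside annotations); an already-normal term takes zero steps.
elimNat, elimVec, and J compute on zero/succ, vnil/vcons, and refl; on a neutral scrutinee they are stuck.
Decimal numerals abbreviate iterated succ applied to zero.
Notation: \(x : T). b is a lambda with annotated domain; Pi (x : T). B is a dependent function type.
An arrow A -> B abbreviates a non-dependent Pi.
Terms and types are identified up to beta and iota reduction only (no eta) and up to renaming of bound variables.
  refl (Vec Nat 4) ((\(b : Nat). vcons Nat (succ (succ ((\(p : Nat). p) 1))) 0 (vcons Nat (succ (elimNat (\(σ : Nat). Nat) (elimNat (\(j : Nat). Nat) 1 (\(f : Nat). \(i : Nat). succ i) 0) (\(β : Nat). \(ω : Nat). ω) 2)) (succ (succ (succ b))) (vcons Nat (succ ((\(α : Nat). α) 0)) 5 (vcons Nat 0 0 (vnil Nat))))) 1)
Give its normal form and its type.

resulting normal form:
  refl (Vec Nat 4) (vcons Nat 3 0 (vcons Nat 2 4 (vcons Nat 1 5 (vcons Nat 0 0 (vnil Nat)))))
the term's type:
  Eq (Vec Nat 4) (vcons Nat 3 0 (vcons Nat 2 4 (vcons Nat 1 5 (vcons Nat 0 0 (vnil Nat))))) (vcons Nat 3 0 (vcons Nat 2 4 (vcons Nat 1 5 (vcons Nat 0 0 (vnil Nat)))))
observation: 11 normal-order steps separate the term from its normal form.


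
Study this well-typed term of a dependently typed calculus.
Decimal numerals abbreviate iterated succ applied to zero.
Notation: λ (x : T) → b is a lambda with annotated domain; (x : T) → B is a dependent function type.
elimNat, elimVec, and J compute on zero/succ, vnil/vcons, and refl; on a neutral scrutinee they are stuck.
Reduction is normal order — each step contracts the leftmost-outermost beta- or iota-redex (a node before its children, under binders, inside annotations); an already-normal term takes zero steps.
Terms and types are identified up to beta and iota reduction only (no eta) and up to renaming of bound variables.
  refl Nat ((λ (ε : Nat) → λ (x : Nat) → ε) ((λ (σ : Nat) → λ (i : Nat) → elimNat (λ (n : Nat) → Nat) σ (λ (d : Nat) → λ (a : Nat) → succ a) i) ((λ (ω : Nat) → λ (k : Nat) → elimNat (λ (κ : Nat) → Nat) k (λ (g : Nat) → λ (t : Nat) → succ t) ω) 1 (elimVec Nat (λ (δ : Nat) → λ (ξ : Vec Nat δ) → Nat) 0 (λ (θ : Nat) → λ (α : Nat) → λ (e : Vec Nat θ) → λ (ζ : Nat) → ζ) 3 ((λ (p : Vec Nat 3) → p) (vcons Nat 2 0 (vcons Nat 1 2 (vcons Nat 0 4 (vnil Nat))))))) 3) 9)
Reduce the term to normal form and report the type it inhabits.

resulting normal form:
  refl Nat 4
type:
  Eq Nat 4 4
observation: the first redex contracted is a beta-redex; the normal form is reached in 37 normal-order steps.


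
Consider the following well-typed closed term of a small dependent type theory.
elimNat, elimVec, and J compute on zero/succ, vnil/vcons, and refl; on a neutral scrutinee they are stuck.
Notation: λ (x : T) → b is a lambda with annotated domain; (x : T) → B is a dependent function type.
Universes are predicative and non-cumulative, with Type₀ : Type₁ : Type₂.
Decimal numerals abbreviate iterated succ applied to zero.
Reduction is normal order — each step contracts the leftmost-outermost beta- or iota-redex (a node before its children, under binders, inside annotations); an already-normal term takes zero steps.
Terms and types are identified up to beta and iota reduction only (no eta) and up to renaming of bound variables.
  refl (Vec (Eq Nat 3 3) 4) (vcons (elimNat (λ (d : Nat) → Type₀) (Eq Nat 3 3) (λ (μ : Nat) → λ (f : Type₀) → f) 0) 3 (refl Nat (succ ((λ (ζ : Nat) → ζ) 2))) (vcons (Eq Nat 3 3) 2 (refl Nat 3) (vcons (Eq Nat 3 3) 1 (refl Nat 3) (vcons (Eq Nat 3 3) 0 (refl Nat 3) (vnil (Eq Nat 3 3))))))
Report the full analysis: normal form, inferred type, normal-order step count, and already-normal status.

normal form:
  refl (Vec (Eq Nat 3 3) 4) (vcons (Eq Nat 3 3) 3 (refl Nat 3) (vcons (Eq Nat 3 3) 2 (refl Nat 3) (vcons (Eq Nat 3 3) 1 (refl Nat 3) (vcons (Eq Nat 3 3) 0 (refl Nat 3) (vnil (Eq Nat 3 3))))))
type:
  Eq (Vec (Eq Nat 3 3) 4) (vcons (Eq Nat 3 3) 3 (refl Nat 3) (vcons (Eq Nat 3 3) 2 (refl Nat 3) (vcons (Eq Nat 3 3) 1 (refl Nat 3) (vcons (Eq Nat 3 3) 0 (refl Nat 3) (vnil (Eq Nat 3 3)))))) (vcons (Eq Nat 3 3) 3 (refl Nat 3) (vcons (Eq Nat 3 3) 2 (refl Nat 3) (vcons (Eq Nat 3 3) 1 (refl Nat 3) (vcons (Eq Nat 3 3) 0 (refl Nat 3) (vnil (Eq Nat 3 3))))))
normal-order step count: 2
already normal: no
first redex: an elimNat iota-redex


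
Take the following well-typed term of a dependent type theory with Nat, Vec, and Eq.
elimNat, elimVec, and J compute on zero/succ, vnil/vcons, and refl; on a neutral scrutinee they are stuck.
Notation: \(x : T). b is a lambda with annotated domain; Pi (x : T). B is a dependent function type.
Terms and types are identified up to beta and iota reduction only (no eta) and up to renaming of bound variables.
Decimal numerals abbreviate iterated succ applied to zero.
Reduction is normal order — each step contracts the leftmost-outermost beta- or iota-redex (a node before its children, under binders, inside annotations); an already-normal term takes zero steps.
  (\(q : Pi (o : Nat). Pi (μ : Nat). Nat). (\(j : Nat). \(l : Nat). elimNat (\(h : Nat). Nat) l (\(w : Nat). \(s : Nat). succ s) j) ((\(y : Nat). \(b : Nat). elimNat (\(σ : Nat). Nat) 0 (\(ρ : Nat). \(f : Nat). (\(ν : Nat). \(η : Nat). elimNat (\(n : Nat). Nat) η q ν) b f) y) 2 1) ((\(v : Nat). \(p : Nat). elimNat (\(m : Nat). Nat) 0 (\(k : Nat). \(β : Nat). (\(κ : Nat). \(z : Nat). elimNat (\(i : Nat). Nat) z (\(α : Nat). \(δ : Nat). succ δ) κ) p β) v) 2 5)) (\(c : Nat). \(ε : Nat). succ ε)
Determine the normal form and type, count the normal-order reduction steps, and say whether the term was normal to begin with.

normal form:
  12
the term's type:
  Nat
reduction steps (normal order): 76
already normal: no
first redex: a beta-redex


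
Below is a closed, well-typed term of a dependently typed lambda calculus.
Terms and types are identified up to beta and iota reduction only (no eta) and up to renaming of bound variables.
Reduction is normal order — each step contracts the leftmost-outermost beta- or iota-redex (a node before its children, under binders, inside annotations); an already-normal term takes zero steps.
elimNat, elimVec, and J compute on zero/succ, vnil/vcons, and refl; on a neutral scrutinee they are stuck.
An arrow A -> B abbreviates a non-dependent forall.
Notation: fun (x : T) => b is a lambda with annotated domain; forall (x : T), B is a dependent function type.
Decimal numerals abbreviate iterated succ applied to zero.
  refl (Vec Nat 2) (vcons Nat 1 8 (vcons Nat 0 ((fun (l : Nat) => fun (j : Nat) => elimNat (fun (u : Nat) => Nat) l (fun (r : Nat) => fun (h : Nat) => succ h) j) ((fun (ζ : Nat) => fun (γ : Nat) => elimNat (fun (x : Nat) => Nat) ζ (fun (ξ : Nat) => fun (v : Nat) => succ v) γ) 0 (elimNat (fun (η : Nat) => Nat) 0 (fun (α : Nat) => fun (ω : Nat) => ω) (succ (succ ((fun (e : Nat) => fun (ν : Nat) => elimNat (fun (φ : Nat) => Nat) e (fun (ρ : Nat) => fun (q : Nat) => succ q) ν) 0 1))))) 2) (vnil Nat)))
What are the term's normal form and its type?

resulting normal form:
  refl (Vec Nat 2) (vcons Nat 1 8 (vcons Nat 0 2 (vnil Nat)))
type:
  Eq (Vec Nat 2) (vcons Nat 1 8 (vcons Nat 0 2 (vnil Nat))) (vcons Nat 1 8 (vcons Nat 0 2 (vnil Nat)))
observation: reduction starts at a beta-redex, and 28 normal-order steps reach the normal form.


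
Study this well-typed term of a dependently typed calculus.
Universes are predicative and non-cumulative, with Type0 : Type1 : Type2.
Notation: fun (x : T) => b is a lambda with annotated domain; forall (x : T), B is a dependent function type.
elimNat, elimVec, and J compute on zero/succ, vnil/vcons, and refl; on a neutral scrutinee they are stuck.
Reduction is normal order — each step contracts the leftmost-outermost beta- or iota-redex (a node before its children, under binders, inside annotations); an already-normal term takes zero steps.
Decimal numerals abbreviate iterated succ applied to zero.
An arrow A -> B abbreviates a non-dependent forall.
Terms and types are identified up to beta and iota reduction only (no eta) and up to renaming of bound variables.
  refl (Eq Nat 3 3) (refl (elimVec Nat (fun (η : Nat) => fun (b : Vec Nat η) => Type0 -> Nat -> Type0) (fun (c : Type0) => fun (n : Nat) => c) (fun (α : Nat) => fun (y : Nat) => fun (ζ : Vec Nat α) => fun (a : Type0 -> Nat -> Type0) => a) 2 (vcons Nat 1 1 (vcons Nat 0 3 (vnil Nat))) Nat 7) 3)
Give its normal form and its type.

resulting normal form:
  refl (Eq Nat 3 3) (refl Nat 3)
the term's type:
  Eq (Eq Nat 3 3) (refl Nat 3) (refl Nat 3)
observation: normalization takes exactly 13 steps under the normal-order strategy.


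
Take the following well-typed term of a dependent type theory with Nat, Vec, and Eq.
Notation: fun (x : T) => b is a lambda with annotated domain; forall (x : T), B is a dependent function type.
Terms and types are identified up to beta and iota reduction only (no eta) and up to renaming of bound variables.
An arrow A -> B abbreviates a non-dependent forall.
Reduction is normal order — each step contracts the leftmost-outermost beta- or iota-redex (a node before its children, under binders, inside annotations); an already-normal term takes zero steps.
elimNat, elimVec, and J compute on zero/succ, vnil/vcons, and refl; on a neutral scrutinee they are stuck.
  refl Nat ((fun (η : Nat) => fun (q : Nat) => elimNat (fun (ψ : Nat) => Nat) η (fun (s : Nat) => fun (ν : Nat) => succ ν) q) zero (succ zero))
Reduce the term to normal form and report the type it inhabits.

reduced normal form:
  refl Nat (succ zero)
type:
  Eq Nat (succ zero) (succ zero)


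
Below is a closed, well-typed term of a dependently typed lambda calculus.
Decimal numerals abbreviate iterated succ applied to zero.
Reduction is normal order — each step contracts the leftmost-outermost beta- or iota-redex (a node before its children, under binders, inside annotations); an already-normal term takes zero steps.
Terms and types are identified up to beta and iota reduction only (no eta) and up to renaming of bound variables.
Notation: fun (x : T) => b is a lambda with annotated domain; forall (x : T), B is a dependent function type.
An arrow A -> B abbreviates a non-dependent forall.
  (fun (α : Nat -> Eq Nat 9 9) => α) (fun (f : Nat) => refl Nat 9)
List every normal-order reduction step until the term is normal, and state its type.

normal-order reduction:
  (fun (α : Nat -> Eq Nat 9 9) => α) (fun (f : Nat) => refl Nat 9)
  ~> fun (α : Nat) => refl Nat 9
the term's type:
  Nat -> Eq Nat 9 9


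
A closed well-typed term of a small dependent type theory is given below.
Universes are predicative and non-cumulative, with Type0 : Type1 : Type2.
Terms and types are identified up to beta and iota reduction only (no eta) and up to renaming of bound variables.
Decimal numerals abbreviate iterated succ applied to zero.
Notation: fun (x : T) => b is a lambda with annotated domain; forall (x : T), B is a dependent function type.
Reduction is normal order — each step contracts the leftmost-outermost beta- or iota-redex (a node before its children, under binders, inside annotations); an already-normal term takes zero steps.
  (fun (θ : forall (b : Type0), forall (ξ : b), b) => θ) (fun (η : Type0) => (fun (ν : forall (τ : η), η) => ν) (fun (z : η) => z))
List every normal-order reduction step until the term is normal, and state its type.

reduction (normal order):
  (fun (θ : forall (b : Type0), forall (ξ : b), b) => θ) (fun (η : Type0) => (fun (ν : forall (τ : η), η) => ν) (fun (z : η) => z))
  ~> fun (θ : Type0) => (fun (b : forall (ξ : θ), θ) => b) (fun (η : θ) => η)
  ~> fun (θ : Type0) => fun (b : θ) => b
inferred type:
  forall (θ : Type0), forall (b : θ), θ


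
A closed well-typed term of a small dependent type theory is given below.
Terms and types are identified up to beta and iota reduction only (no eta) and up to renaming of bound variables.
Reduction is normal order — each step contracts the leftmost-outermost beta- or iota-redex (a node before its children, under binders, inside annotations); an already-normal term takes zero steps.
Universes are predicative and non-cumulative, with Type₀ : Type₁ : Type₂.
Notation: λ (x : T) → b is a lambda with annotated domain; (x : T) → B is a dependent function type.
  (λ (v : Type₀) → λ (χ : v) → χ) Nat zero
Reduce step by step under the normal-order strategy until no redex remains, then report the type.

reduction (normal order):
  (λ (v : Type₀) → λ (χ : v) → χ) Nat zero
  ~> (λ (v : Nat) → v) zero
  ~> zero
the term's type:
  Nat


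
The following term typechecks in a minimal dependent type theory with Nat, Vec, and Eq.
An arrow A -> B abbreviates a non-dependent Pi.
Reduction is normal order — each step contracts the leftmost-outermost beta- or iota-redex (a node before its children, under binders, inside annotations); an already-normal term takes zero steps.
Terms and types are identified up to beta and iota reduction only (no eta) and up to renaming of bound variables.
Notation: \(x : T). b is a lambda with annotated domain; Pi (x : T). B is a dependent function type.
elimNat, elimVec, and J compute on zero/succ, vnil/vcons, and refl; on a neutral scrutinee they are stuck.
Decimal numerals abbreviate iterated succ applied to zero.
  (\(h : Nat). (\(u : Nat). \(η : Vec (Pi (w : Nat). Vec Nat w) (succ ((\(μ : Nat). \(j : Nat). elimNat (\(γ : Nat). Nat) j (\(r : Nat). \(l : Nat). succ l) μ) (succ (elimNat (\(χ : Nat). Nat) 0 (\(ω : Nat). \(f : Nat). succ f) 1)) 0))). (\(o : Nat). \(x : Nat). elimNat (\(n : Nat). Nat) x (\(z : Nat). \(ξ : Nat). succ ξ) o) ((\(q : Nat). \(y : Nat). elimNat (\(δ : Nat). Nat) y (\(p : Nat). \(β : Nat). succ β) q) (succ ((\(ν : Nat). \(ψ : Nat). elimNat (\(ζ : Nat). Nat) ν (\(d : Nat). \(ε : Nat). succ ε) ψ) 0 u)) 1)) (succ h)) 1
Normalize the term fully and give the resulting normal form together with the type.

normal form:
  \(h : Vec (Pi (u : Nat). Vec Nat u) 3). \(η : Nat). succ (succ (succ (succ η)))
type:
  Vec (Pi (h : Nat). Vec Nat h) 3 -> Nat -> Nat


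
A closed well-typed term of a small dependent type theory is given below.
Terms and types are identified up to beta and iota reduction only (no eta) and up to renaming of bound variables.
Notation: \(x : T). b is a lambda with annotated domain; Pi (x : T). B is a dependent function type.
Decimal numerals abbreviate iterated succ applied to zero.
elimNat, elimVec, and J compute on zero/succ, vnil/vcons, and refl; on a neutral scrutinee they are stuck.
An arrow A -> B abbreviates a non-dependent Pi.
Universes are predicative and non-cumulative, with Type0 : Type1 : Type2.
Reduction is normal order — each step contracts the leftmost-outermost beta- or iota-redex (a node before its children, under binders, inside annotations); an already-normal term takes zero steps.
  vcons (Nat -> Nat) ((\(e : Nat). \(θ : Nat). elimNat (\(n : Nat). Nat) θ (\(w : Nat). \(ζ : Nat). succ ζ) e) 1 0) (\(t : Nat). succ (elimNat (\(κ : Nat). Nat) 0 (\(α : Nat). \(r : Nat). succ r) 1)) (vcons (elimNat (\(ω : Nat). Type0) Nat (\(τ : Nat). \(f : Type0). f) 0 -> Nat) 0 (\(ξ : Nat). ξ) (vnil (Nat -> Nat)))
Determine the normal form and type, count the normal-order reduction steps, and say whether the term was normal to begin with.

reduced normal form:
  vcons (Nat -> Nat) 1 (\(e : Nat). 2) (vcons (Nat -> Nat) 0 (\(θ : Nat). θ) (vnil (Nat -> Nat)))
the term's type:
  Vec (Nat -> Nat) 2
steps to reach normal form (normal order): 11
already normal: no
first redex: a beta-redex


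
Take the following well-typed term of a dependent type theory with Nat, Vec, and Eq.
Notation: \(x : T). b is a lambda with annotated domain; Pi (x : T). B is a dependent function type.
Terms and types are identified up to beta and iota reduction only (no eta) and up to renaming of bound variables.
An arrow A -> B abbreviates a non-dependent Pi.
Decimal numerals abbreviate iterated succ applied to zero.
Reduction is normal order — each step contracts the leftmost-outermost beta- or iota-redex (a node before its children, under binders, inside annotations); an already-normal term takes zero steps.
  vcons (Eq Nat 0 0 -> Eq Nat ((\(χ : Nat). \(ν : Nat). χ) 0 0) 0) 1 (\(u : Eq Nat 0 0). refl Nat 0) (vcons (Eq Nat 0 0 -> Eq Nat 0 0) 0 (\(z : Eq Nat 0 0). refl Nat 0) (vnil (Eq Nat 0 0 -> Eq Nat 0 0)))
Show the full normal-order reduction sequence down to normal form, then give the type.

reduction (normal order):
  vcons (Eq Nat 0 0 -> Eq Nat ((\(χ : Nat). \(ν : Nat). χ) 0 0) 0) 1 (\(u : Eq Nat 0 0). refl Nat 0) (vcons (Eq Nat 0 0 -> Eq Nat 0 0) 0 (\(z : Eq Nat 0 0). refl Nat 0) (vnil (Eq Nat 0 0 -> Eq Nat 0 0)))
  ~> vcons (Eq Nat 0 0 -> Eq Nat ((\(χ : Nat). 0) 0) 0) 1 (\(ν : Eq Nat 0 0). refl Nat 0) (vcons (Eq Nat 0 0 -> Eq Nat 0 0) 0 (\(u : Eq Nat 0 0). refl Nat 0) (vnil (Eq Nat 0 0 -> Eq Nat 0 0)))
  ~> vcons (Eq Nat 0 0 -> Eq Nat 0 0) 1 (\(χ : Eq Nat 0 0). refl Nat 0) (vcons (Eq Nat 0 0 -> Eq Nat 0 0) 0 (\(ν : Eq Nat 0 0). refl Nat 0) (vnil (Eq Nat 0 0 -> Eq Nat 0 0)))
type:
  Vec (Eq Nat 0 0 -> Eq Nat 0 0) 2


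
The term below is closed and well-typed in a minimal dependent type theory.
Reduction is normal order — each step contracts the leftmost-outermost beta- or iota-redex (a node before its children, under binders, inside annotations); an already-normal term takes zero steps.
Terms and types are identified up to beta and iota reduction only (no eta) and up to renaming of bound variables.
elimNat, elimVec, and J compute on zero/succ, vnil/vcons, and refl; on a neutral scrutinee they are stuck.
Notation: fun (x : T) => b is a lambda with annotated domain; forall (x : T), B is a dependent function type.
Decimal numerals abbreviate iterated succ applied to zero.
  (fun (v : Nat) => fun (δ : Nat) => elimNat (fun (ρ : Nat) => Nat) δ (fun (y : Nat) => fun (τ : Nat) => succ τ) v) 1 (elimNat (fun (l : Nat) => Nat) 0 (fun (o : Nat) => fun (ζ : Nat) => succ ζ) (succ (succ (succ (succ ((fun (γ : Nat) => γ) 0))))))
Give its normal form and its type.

reduced normal form:
  5
inferred type:
  Nat
observation: normalization takes exactly 20 steps under the normal-order strategy.


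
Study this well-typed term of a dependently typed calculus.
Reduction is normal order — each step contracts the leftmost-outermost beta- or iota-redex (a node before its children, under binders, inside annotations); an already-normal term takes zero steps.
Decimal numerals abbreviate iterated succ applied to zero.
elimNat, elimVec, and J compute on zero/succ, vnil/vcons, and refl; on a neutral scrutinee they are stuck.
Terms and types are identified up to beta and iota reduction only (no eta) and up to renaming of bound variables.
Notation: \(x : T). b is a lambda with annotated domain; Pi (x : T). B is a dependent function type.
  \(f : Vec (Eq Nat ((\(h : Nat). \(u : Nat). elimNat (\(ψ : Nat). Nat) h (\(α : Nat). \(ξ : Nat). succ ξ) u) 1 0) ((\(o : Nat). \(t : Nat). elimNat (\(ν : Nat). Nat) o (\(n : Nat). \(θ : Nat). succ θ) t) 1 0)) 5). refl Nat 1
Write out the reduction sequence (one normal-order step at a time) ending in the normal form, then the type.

normal-order reduction sequence:
  \(f : Vec (Eq Nat ((\(h : Nat). \(u : Nat). elimNat (\(ψ : Nat). Nat) h (\(α : Nat). \(ξ : Nat). succ ξ) u) 1 0) ((\(o : Nat). \(t : Nat). elimNat (\(ν : Nat). Nat) o (\(n : Nat). \(θ : Nat). succ θ) t) 1 0)) 5). refl Nat 1
  ~> \(f : Vec (Eq Nat ((\(h : Nat). elimNat (\(u : Nat). Nat) 1 (\(ψ : Nat). \(α : Nat). succ α) h) 0) ((\(ξ : Nat). \(o : Nat). elimNat (\(t : Nat). Nat) ξ (\(ν : Nat). \(n : Nat). succ n) o) 1 0)) 5). refl Nat 1
  ~> \(f : Vec (Eq Nat (elimNat (\(h : Nat). Nat) 1 (\(u : Nat). \(ψ : Nat). succ ψ) 0) ((\(α : Nat). \(ξ : Nat). elimNat (\(o : Nat). Nat) α (\(t : Nat). \(ν : Nat). succ ν) ξ) 1 0)) 5). refl Nat 1
  ~> \(f : Vec (Eq Nat 1 ((\(h : Nat). \(u : Nat). elimNat (\(ψ : Nat). Nat) h (\(α : Nat). \(ξ : Nat). succ ξ) u) 1 0)) 5). refl Nat 1
  ~> \(f : Vec (Eq Nat 1 ((\(h : Nat). elimNat (\(u : Nat). Nat) 1 (\(ψ : Nat). \(α : Nat). succ α) h) 0)) 5). refl Nat 1
  ~> \(f : Vec (Eq Nat 1 (elimNat (\(h : Nat). Nat) 1 (\(u : Nat). \(ψ : Nat). succ ψ) 0)) 5). refl Nat 1
  ~> \(f : Vec (Eq Nat 1 1) 5). refl Nat 1
inferred type:
  Pi (f : Vec (Eq Nat 1 1) 5). Eq Nat 1 1
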